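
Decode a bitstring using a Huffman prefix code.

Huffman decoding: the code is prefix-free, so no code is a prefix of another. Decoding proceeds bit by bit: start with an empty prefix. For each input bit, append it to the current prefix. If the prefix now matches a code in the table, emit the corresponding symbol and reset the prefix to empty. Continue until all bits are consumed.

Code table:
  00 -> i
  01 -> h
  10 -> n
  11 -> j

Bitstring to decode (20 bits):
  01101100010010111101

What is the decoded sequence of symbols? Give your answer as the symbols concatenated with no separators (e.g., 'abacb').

Bit 0: prefix='0' (no match yet)
Bit 1: prefix='01' -> emit 'h', reset
Bit 2: prefix='1' (no match yet)
Bit 3: prefix='10' -> emit 'n', reset
Bit 4: prefix='1' (no match yet)
Bit 5: prefix='11' -> emit 'j', reset
Bit 6: prefix='0' (no match yet)
Bit 7: prefix='00' -> emit 'i', reset
Bit 8: prefix='0' (no match yet)
Bit 9: prefix='01' -> emit 'h', reset
Bit 10: prefix='0' (no match yet)
Bit 11: prefix='00' -> emit 'i', reset
Bit 12: prefix='1' (no match yet)
Bit 13: prefix='10' -> emit 'n', reset
Bit 14: prefix='1' (no match yet)
Bit 15: prefix='11' -> emit 'j', reset
Bit 16: prefix='1' (no match yet)
Bit 17: prefix='11' -> emit 'j', reset
Bit 18: prefix='0' (no match yet)
Bit 19: prefix='01' -> emit 'h', reset

Answer: hnjihinjjh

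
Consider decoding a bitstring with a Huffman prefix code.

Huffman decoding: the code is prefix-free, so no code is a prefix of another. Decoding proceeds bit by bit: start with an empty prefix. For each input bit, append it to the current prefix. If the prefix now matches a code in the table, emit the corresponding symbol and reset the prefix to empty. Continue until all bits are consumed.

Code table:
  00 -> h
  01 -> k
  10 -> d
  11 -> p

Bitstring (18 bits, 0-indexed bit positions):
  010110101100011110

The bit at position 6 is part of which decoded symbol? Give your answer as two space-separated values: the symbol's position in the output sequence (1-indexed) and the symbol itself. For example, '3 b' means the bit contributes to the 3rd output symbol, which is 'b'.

Bit 0: prefix='0' (no match yet)
Bit 1: prefix='01' -> emit 'k', reset
Bit 2: prefix='0' (no match yet)
Bit 3: prefix='01' -> emit 'k', reset
Bit 4: prefix='1' (no match yet)
Bit 5: prefix='10' -> emit 'd', reset
Bit 6: prefix='1' (no match yet)
Bit 7: prefix='10' -> emit 'd', reset
Bit 8: prefix='1' (no match yet)
Bit 9: prefix='11' -> emit 'p', reset
Bit 10: prefix='0' (no match yet)

Answer: 4 d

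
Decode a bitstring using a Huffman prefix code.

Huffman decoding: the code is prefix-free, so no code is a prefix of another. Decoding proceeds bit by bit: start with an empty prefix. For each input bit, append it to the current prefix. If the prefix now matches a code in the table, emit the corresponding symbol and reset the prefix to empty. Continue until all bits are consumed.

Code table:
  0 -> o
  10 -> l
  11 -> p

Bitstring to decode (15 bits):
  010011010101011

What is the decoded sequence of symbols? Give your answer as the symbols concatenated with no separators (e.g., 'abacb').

Bit 0: prefix='0' -> emit 'o', reset
Bit 1: prefix='1' (no match yet)
Bit 2: prefix='10' -> emit 'l', reset
Bit 3: prefix='0' -> emit 'o', reset
Bit 4: prefix='1' (no match yet)
Bit 5: prefix='11' -> emit 'p', reset
Bit 6: prefix='0' -> emit 'o', reset
Bit 7: prefix='1' (no match yet)
Bit 8: prefix='10' -> emit 'l', reset
Bit 9: prefix='1' (no match yet)
Bit 10: prefix='10' -> emit 'l', reset
Bit 11: prefix='1' (no match yet)
Bit 12: prefix='10' -> emit 'l', reset
Bit 13: prefix='1' (no match yet)
Bit 14: prefix='11' -> emit 'p', reset

Answer: olopolllp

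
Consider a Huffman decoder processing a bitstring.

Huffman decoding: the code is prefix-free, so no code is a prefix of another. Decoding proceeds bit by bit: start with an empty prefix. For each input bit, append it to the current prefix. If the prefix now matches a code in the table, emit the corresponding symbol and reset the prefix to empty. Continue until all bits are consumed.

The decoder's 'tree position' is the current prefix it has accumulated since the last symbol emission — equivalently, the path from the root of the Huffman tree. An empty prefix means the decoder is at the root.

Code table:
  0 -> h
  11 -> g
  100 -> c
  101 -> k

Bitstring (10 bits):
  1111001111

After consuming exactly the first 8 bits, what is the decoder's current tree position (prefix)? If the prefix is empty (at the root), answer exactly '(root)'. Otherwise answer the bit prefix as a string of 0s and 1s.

Bit 0: prefix='1' (no match yet)
Bit 1: prefix='11' -> emit 'g', reset
Bit 2: prefix='1' (no match yet)
Bit 3: prefix='11' -> emit 'g', reset
Bit 4: prefix='0' -> emit 'h', reset
Bit 5: prefix='0' -> emit 'h', reset
Bit 6: prefix='1' (no match yet)
Bit 7: prefix='11' -> emit 'g', reset

Answer: (root)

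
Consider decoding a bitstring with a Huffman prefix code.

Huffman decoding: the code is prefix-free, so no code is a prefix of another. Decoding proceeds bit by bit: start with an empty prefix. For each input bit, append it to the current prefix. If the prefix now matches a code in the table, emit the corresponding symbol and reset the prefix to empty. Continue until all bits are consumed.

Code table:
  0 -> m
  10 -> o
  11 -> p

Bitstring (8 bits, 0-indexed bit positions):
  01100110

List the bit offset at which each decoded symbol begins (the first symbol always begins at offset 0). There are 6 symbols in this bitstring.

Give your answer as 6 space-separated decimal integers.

Bit 0: prefix='0' -> emit 'm', reset
Bit 1: prefix='1' (no match yet)
Bit 2: prefix='11' -> emit 'p', reset
Bit 3: prefix='0' -> emit 'm', reset
Bit 4: prefix='0' -> emit 'm', reset
Bit 5: prefix='1' (no match yet)
Bit 6: prefix='11' -> emit 'p', reset
Bit 7: prefix='0' -> emit 'm', reset

Answer: 0 1 3 4 5 7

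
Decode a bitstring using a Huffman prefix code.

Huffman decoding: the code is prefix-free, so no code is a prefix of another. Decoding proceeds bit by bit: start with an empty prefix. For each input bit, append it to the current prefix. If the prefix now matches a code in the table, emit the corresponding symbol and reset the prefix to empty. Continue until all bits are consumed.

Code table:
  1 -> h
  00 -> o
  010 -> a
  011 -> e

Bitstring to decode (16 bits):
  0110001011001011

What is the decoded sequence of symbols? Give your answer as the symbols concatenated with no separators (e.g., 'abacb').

Answer: eoahhohe

Derivation:
Bit 0: prefix='0' (no match yet)
Bit 1: prefix='01' (no match yet)
Bit 2: prefix='011' -> emit 'e', reset
Bit 3: prefix='0' (no match yet)
Bit 4: prefix='00' -> emit 'o', reset
Bit 5: prefix='0' (no match yet)
Bit 6: prefix='01' (no match yet)
Bit 7: prefix='010' -> emit 'a', reset
Bit 8: prefix='1' -> emit 'h', reset
Bit 9: prefix='1' -> emit 'h', reset
Bit 10: prefix='0' (no match yet)
Bit 11: prefix='00' -> emit 'o', reset
Bit 12: prefix='1' -> emit 'h', reset
Bit 13: prefix='0' (no match yet)
Bit 14: prefix='01' (no match yet)
Bit 15: prefix='011' -> emit 'e', reset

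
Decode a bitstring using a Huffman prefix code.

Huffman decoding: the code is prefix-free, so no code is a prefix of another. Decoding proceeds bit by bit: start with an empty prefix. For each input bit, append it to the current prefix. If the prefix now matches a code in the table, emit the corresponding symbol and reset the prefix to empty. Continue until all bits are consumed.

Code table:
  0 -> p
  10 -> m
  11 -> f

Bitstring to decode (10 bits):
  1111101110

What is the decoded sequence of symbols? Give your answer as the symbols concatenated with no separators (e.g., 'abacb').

Bit 0: prefix='1' (no match yet)
Bit 1: prefix='11' -> emit 'f', reset
Bit 2: prefix='1' (no match yet)
Bit 3: prefix='11' -> emit 'f', reset
Bit 4: prefix='1' (no match yet)
Bit 5: prefix='10' -> emit 'm', reset
Bit 6: prefix='1' (no match yet)
Bit 7: prefix='11' -> emit 'f', reset
Bit 8: prefix='1' (no match yet)
Bit 9: prefix='10' -> emit 'm', reset

Answer: ffmfm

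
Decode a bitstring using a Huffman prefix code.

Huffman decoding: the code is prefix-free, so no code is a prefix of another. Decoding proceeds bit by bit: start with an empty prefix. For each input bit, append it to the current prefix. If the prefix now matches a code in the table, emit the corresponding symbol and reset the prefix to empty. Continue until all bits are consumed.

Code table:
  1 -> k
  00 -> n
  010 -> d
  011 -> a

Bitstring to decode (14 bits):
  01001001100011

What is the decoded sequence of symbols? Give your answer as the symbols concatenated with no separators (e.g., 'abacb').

Answer: ddana

Derivation:
Bit 0: prefix='0' (no match yet)
Bit 1: prefix='01' (no match yet)
Bit 2: prefix='010' -> emit 'd', reset
Bit 3: prefix='0' (no match yet)
Bit 4: prefix='01' (no match yet)
Bit 5: prefix='010' -> emit 'd', reset
Bit 6: prefix='0' (no match yet)
Bit 7: prefix='01' (no match yet)
Bit 8: prefix='011' -> emit 'a', reset
Bit 9: prefix='0' (no match yet)
Bit 10: prefix='00' -> emit 'n', reset
Bit 11: prefix='0' (no match yet)
Bit 12: prefix='01' (no match yet)
Bit 13: prefix='011' -> emit 'a', reset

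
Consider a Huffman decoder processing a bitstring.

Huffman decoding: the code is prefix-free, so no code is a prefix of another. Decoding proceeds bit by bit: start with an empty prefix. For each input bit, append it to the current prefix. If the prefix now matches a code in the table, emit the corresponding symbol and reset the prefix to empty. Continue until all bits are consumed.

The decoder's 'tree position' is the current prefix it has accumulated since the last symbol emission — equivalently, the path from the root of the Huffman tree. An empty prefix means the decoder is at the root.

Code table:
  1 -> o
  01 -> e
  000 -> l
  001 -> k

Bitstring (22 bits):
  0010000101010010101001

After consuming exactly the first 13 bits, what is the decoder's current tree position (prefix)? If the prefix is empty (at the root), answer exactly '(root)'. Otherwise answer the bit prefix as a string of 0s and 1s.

Bit 0: prefix='0' (no match yet)
Bit 1: prefix='00' (no match yet)
Bit 2: prefix='001' -> emit 'k', reset
Bit 3: prefix='0' (no match yet)
Bit 4: prefix='00' (no match yet)
Bit 5: prefix='000' -> emit 'l', reset
Bit 6: prefix='0' (no match yet)
Bit 7: prefix='01' -> emit 'e', reset
Bit 8: prefix='0' (no match yet)
Bit 9: prefix='01' -> emit 'e', reset
Bit 10: prefix='0' (no match yet)
Bit 11: prefix='01' -> emit 'e', reset
Bit 12: prefix='0' (no match yet)

Answer: 0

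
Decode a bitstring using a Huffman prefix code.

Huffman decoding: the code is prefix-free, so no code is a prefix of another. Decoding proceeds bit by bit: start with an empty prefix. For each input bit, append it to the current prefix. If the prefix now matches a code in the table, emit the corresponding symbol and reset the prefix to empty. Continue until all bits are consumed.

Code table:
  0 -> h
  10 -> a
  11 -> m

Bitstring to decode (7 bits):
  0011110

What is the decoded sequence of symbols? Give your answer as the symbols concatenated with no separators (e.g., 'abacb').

Bit 0: prefix='0' -> emit 'h', reset
Bit 1: prefix='0' -> emit 'h', reset
Bit 2: prefix='1' (no match yet)
Bit 3: prefix='11' -> emit 'm', reset
Bit 4: prefix='1' (no match yet)
Bit 5: prefix='11' -> emit 'm', reset
Bit 6: prefix='0' -> emit 'h', reset

Answer: hhmmh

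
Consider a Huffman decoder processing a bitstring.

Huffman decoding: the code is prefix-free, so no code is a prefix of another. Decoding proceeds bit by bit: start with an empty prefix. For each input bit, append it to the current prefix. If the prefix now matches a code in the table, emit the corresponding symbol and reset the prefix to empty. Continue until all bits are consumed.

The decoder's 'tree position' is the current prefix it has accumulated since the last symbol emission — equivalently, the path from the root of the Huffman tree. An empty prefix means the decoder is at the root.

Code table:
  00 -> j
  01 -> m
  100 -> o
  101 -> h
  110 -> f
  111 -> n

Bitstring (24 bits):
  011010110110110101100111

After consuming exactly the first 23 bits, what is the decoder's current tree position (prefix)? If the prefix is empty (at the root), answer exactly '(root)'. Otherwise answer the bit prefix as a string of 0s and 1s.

Answer: 11

Derivation:
Bit 0: prefix='0' (no match yet)
Bit 1: prefix='01' -> emit 'm', reset
Bit 2: prefix='1' (no match yet)
Bit 3: prefix='10' (no match yet)
Bit 4: prefix='101' -> emit 'h', reset
Bit 5: prefix='0' (no match yet)
Bit 6: prefix='01' -> emit 'm', reset
Bit 7: prefix='1' (no match yet)
Bit 8: prefix='10' (no match yet)
Bit 9: prefix='101' -> emit 'h', reset
Bit 10: prefix='1' (no match yet)
Bit 11: prefix='10' (no match yet)
Bit 12: prefix='101' -> emit 'h', reset
Bit 13: prefix='1' (no match yet)
Bit 14: prefix='10' (no match yet)
Bit 15: prefix='101' -> emit 'h', reset
Bit 16: prefix='0' (no match yet)
Bit 17: prefix='01' -> emit 'm', reset
Bit 18: prefix='1' (no match yet)
Bit 19: prefix='10' (no match yet)
Bit 20: prefix='100' -> emit 'o', reset
Bit 21: prefix='1' (no match yet)
Bit 22: prefix='11' (no match yet)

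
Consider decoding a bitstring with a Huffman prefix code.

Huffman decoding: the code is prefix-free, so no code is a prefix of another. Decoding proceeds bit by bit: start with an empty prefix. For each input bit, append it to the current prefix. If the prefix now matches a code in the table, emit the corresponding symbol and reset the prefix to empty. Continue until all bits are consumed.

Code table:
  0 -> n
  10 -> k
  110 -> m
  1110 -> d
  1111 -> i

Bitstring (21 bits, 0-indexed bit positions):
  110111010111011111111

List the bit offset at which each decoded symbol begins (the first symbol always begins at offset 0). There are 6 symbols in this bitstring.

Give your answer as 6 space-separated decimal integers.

Answer: 0 3 7 9 13 17

Derivation:
Bit 0: prefix='1' (no match yet)
Bit 1: prefix='11' (no match yet)
Bit 2: prefix='110' -> emit 'm', reset
Bit 3: prefix='1' (no match yet)
Bit 4: prefix='11' (no match yet)
Bit 5: prefix='111' (no match yet)
Bit 6: prefix='1110' -> emit 'd', reset
Bit 7: prefix='1' (no match yet)
Bit 8: prefix='10' -> emit 'k', reset
Bit 9: prefix='1' (no match yet)
Bit 10: prefix='11' (no match yet)
Bit 11: prefix='111' (no match yet)
Bit 12: prefix='1110' -> emit 'd', reset
Bit 13: prefix='1' (no match yet)
Bit 14: prefix='11' (no match yet)
Bit 15: prefix='111' (no match yet)
Bit 16: prefix='1111' -> emit 'i', reset
Bit 17: prefix='1' (no match yet)
Bit 18: prefix='11' (no match yet)
Bit 19: prefix='111' (no match yet)
Bit 20: prefix='1111' -> emit 'i', reset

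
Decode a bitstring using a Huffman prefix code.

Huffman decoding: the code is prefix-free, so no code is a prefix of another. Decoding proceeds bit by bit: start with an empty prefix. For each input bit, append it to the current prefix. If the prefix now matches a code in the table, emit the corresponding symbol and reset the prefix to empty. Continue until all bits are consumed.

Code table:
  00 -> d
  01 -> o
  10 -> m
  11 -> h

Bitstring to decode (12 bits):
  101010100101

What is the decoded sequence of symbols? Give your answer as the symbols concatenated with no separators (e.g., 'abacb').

Answer: mmmmoo

Derivation:
Bit 0: prefix='1' (no match yet)
Bit 1: prefix='10' -> emit 'm', reset
Bit 2: prefix='1' (no match yet)
Bit 3: prefix='10' -> emit 'm', reset
Bit 4: prefix='1' (no match yet)
Bit 5: prefix='10' -> emit 'm', reset
Bit 6: prefix='1' (no match yet)
Bit 7: prefix='10' -> emit 'm', reset
Bit 8: prefix='0' (no match yet)
Bit 9: prefix='01' -> emit 'o', reset
Bit 10: prefix='0' (no match yet)
Bit 11: prefix='01' -> emit 'o', reset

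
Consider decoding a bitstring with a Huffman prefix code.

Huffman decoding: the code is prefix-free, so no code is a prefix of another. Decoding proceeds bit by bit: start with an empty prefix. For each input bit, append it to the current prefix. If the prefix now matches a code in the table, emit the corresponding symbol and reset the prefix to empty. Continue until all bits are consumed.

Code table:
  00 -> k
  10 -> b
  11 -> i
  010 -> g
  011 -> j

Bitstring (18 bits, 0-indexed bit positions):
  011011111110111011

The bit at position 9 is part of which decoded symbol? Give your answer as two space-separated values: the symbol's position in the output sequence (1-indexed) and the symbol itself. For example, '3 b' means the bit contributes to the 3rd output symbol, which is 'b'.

Answer: 4 i

Derivation:
Bit 0: prefix='0' (no match yet)
Bit 1: prefix='01' (no match yet)
Bit 2: prefix='011' -> emit 'j', reset
Bit 3: prefix='0' (no match yet)
Bit 4: prefix='01' (no match yet)
Bit 5: prefix='011' -> emit 'j', reset
Bit 6: prefix='1' (no match yet)
Bit 7: prefix='11' -> emit 'i', reset
Bit 8: prefix='1' (no match yet)
Bit 9: prefix='11' -> emit 'i', reset
Bit 10: prefix='1' (no match yet)
Bit 11: prefix='10' -> emit 'b', reset
Bit 12: prefix='1' (no match yet)
Bit 13: prefix='11' -> emit 'i', reset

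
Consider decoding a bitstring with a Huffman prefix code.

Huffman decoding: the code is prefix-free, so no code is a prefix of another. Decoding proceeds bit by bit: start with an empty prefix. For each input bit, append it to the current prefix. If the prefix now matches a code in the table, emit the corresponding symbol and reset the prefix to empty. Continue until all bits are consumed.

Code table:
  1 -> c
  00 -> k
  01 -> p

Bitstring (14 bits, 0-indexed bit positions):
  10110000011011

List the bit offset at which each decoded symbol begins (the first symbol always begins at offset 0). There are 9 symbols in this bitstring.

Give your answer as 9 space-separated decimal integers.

Answer: 0 1 3 4 6 8 10 11 13

Derivation:
Bit 0: prefix='1' -> emit 'c', reset
Bit 1: prefix='0' (no match yet)
Bit 2: prefix='01' -> emit 'p', reset
Bit 3: prefix='1' -> emit 'c', reset
Bit 4: prefix='0' (no match yet)
Bit 5: prefix='00' -> emit 'k', reset
Bit 6: prefix='0' (no match yet)
Bit 7: prefix='00' -> emit 'k', reset
Bit 8: prefix='0' (no match yet)
Bit 9: prefix='01' -> emit 'p', reset
Bit 10: prefix='1' -> emit 'c', reset
Bit 11: prefix='0' (no match yet)
Bit 12: prefix='01' -> emit 'p', reset
Bit 13: prefix='1' -> emit 'c', reset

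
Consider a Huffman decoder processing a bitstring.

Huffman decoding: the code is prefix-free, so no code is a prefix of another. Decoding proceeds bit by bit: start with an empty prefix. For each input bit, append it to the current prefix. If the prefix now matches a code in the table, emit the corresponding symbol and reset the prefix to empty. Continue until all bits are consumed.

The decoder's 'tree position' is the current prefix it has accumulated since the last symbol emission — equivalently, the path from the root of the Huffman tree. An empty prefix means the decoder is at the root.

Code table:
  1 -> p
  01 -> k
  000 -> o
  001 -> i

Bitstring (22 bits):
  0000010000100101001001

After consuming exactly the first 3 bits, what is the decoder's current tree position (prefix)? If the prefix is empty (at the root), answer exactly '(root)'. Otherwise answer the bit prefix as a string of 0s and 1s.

Answer: (root)

Derivation:
Bit 0: prefix='0' (no match yet)
Bit 1: prefix='00' (no match yet)
Bit 2: prefix='000' -> emit 'o', reset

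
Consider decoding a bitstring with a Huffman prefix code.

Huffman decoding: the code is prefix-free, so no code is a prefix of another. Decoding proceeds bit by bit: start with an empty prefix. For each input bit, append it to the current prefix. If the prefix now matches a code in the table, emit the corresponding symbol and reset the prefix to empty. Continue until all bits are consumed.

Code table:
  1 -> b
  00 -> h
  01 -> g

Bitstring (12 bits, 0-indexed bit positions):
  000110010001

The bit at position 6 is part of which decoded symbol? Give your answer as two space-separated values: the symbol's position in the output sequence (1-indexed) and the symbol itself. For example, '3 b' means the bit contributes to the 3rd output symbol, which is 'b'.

Bit 0: prefix='0' (no match yet)
Bit 1: prefix='00' -> emit 'h', reset
Bit 2: prefix='0' (no match yet)
Bit 3: prefix='01' -> emit 'g', reset
Bit 4: prefix='1' -> emit 'b', reset
Bit 5: prefix='0' (no match yet)
Bit 6: prefix='00' -> emit 'h', reset
Bit 7: prefix='1' -> emit 'b', reset
Bit 8: prefix='0' (no match yet)
Bit 9: prefix='00' -> emit 'h', reset
Bit 10: prefix='0' (no match yet)

Answer: 4 h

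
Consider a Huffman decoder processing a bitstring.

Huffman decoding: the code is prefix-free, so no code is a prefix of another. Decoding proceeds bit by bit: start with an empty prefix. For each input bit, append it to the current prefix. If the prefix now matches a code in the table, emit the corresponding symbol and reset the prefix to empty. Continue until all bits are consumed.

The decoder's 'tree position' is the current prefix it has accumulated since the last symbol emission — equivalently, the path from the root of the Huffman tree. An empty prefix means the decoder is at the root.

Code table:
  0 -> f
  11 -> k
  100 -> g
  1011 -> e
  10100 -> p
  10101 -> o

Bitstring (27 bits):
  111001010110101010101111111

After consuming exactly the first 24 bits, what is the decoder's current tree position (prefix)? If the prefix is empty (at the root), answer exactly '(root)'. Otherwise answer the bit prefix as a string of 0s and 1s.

Bit 0: prefix='1' (no match yet)
Bit 1: prefix='11' -> emit 'k', reset
Bit 2: prefix='1' (no match yet)
Bit 3: prefix='10' (no match yet)
Bit 4: prefix='100' -> emit 'g', reset
Bit 5: prefix='1' (no match yet)
Bit 6: prefix='10' (no match yet)
Bit 7: prefix='101' (no match yet)
Bit 8: prefix='1010' (no match yet)
Bit 9: prefix='10101' -> emit 'o', reset
Bit 10: prefix='1' (no match yet)
Bit 11: prefix='10' (no match yet)
Bit 12: prefix='101' (no match yet)
Bit 13: prefix='1010' (no match yet)
Bit 14: prefix='10101' -> emit 'o', reset
Bit 15: prefix='0' -> emit 'f', reset
Bit 16: prefix='1' (no match yet)
Bit 17: prefix='10' (no match yet)
Bit 18: prefix='101' (no match yet)
Bit 19: prefix='1010' (no match yet)
Bit 20: prefix='10101' -> emit 'o', reset
Bit 21: prefix='1' (no match yet)
Bit 22: prefix='11' -> emit 'k', reset
Bit 23: prefix='1' (no match yet)

Answer: 1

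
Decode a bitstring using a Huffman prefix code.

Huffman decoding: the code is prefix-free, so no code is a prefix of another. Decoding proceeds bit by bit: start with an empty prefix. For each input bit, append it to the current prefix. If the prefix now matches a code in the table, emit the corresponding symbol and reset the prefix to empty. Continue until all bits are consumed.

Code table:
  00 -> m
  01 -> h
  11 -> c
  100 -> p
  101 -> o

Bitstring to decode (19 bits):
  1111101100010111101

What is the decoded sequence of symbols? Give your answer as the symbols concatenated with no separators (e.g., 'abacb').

Answer: ccophhco

Derivation:
Bit 0: prefix='1' (no match yet)
Bit 1: prefix='11' -> emit 'c', reset
Bit 2: prefix='1' (no match yet)
Bit 3: prefix='11' -> emit 'c', reset
Bit 4: prefix='1' (no match yet)
Bit 5: prefix='10' (no match yet)
Bit 6: prefix='101' -> emit 'o', reset
Bit 7: prefix='1' (no match yet)
Bit 8: prefix='10' (no match yet)
Bit 9: prefix='100' -> emit 'p', reset
Bit 10: prefix='0' (no match yet)
Bit 11: prefix='01' -> emit 'h', reset
Bit 12: prefix='0' (no match yet)
Bit 13: prefix='01' -> emit 'h', reset
Bit 14: prefix='1' (no match yet)
Bit 15: prefix='11' -> emit 'c', reset
Bit 16: prefix='1' (no match yet)
Bit 17: prefix='10' (no match yet)
Bit 18: prefix='101' -> emit 'o', reset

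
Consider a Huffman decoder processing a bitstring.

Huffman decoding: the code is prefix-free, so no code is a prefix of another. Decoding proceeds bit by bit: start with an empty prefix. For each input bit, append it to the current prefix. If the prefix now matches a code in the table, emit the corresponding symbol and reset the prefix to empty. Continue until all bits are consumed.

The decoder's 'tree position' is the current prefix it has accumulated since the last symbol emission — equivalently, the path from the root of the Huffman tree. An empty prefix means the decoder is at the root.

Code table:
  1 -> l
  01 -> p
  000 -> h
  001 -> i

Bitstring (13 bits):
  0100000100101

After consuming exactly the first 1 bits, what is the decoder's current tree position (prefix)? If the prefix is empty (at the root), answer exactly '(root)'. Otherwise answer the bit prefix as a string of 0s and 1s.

Answer: 0

Derivation:
Bit 0: prefix='0' (no match yet)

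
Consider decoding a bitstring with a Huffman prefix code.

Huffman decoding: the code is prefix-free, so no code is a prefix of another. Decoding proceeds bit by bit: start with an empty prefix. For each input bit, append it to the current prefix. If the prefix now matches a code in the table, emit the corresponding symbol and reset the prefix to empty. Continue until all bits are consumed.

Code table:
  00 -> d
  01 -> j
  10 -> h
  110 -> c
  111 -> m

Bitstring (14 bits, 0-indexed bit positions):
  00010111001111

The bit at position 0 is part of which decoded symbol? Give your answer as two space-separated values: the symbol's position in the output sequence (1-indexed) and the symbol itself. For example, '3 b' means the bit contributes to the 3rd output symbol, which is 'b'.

Bit 0: prefix='0' (no match yet)
Bit 1: prefix='00' -> emit 'd', reset
Bit 2: prefix='0' (no match yet)
Bit 3: prefix='01' -> emit 'j', reset
Bit 4: prefix='0' (no match yet)

Answer: 1 d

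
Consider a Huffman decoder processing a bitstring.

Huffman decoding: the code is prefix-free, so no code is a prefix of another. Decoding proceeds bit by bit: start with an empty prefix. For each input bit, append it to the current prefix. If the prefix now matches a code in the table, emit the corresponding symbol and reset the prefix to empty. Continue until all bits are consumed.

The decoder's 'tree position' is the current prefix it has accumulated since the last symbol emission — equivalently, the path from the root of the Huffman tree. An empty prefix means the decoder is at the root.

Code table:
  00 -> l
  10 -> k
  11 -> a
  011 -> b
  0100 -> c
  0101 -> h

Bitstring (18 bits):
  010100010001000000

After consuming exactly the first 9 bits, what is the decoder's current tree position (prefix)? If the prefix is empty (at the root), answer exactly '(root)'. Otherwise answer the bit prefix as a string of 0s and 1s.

Bit 0: prefix='0' (no match yet)
Bit 1: prefix='01' (no match yet)
Bit 2: prefix='010' (no match yet)
Bit 3: prefix='0101' -> emit 'h', reset
Bit 4: prefix='0' (no match yet)
Bit 5: prefix='00' -> emit 'l', reset
Bit 6: prefix='0' (no match yet)
Bit 7: prefix='01' (no match yet)
Bit 8: prefix='010' (no match yet)

Answer: 010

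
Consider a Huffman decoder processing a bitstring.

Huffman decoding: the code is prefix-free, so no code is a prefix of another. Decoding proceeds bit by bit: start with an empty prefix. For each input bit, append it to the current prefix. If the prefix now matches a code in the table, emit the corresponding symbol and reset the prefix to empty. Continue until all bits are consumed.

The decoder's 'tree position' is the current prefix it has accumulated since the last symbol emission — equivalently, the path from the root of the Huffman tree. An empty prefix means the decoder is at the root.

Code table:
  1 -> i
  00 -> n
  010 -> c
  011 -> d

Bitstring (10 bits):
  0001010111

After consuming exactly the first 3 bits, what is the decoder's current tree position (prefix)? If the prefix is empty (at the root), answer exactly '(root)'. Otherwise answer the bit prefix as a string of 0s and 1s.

Answer: 0

Derivation:
Bit 0: prefix='0' (no match yet)
Bit 1: prefix='00' -> emit 'n', reset
Bit 2: prefix='0' (no match yet)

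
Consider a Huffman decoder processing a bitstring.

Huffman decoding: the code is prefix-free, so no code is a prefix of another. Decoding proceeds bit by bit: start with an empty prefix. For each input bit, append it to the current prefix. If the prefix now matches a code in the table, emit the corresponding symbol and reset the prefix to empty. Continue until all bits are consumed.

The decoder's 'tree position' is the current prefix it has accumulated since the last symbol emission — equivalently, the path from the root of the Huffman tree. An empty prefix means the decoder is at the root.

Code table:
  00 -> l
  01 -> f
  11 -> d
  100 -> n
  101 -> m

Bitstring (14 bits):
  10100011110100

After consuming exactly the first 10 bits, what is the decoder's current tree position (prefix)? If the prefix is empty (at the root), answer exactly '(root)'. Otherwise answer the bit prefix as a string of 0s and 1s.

Answer: 1

Derivation:
Bit 0: prefix='1' (no match yet)
Bit 1: prefix='10' (no match yet)
Bit 2: prefix='101' -> emit 'm', reset
Bit 3: prefix='0' (no match yet)
Bit 4: prefix='00' -> emit 'l', reset
Bit 5: prefix='0' (no match yet)
Bit 6: prefix='01' -> emit 'f', reset
Bit 7: prefix='1' (no match yet)
Bit 8: prefix='11' -> emit 'd', reset
Bit 9: prefix='1' (no match yet)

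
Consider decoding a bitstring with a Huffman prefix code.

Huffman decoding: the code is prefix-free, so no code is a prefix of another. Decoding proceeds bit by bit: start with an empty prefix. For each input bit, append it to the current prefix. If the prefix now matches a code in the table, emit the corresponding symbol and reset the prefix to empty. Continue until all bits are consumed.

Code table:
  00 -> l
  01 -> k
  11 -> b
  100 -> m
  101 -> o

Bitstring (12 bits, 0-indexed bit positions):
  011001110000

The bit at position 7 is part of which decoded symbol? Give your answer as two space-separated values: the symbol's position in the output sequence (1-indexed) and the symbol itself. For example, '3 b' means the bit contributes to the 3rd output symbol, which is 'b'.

Bit 0: prefix='0' (no match yet)
Bit 1: prefix='01' -> emit 'k', reset
Bit 2: prefix='1' (no match yet)
Bit 3: prefix='10' (no match yet)
Bit 4: prefix='100' -> emit 'm', reset
Bit 5: prefix='1' (no match yet)
Bit 6: prefix='11' -> emit 'b', reset
Bit 7: prefix='1' (no match yet)
Bit 8: prefix='10' (no match yet)
Bit 9: prefix='100' -> emit 'm', reset
Bit 10: prefix='0' (no match yet)
Bit 11: prefix='00' -> emit 'l', reset

Answer: 4 m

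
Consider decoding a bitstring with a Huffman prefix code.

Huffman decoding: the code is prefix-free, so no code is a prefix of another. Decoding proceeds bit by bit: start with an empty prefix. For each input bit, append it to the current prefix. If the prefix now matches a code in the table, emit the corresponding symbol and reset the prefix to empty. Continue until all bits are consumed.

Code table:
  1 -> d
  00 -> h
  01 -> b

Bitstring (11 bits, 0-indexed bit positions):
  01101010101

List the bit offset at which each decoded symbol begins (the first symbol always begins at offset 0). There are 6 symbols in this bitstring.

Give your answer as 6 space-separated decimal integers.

Answer: 0 2 3 5 7 9

Derivation:
Bit 0: prefix='0' (no match yet)
Bit 1: prefix='01' -> emit 'b', reset
Bit 2: prefix='1' -> emit 'd', reset
Bit 3: prefix='0' (no match yet)
Bit 4: prefix='01' -> emit 'b', reset
Bit 5: prefix='0' (no match yet)
Bit 6: prefix='01' -> emit 'b', reset
Bit 7: prefix='0' (no match yet)
Bit 8: prefix='01' -> emit 'b', reset
Bit 9: prefix='0' (no match yet)
Bit 10: prefix='01' -> emit 'b', reset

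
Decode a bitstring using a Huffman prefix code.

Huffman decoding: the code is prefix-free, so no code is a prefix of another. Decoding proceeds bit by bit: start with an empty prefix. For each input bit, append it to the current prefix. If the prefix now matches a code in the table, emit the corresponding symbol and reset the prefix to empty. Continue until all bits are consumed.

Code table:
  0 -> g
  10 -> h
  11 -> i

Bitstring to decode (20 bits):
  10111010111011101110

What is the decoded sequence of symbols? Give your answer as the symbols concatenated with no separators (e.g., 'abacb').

Answer: hihhihihih

Derivation:
Bit 0: prefix='1' (no match yet)
Bit 1: prefix='10' -> emit 'h', reset
Bit 2: prefix='1' (no match yet)
Bit 3: prefix='11' -> emit 'i', reset
Bit 4: prefix='1' (no match yet)
Bit 5: prefix='10' -> emit 'h', reset
Bit 6: prefix='1' (no match yet)
Bit 7: prefix='10' -> emit 'h', reset
Bit 8: prefix='1' (no match yet)
Bit 9: prefix='11' -> emit 'i', reset
Bit 10: prefix='1' (no match yet)
Bit 11: prefix='10' -> emit 'h', reset
Bit 12: prefix='1' (no match yet)
Bit 13: prefix='11' -> emit 'i', reset
Bit 14: prefix='1' (no match yet)
Bit 15: prefix='10' -> emit 'h', reset
Bit 16: prefix='1' (no match yet)
Bit 17: prefix='11' -> emit 'i', reset
Bit 18: prefix='1' (no match yet)
Bit 19: prefix='10' -> emit 'h', reset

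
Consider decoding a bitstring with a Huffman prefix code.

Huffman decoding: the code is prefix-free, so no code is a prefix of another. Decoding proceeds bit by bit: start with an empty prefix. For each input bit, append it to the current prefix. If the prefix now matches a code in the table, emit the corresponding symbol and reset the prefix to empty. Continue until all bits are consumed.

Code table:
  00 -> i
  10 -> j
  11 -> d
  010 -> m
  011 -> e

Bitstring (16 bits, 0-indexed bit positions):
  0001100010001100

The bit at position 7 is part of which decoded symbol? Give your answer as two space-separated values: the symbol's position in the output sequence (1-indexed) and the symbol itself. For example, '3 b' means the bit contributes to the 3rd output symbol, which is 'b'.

Bit 0: prefix='0' (no match yet)
Bit 1: prefix='00' -> emit 'i', reset
Bit 2: prefix='0' (no match yet)
Bit 3: prefix='01' (no match yet)
Bit 4: prefix='011' -> emit 'e', reset
Bit 5: prefix='0' (no match yet)
Bit 6: prefix='00' -> emit 'i', reset
Bit 7: prefix='0' (no match yet)
Bit 8: prefix='01' (no match yet)
Bit 9: prefix='010' -> emit 'm', reset
Bit 10: prefix='0' (no match yet)
Bit 11: prefix='00' -> emit 'i', reset

Answer: 4 m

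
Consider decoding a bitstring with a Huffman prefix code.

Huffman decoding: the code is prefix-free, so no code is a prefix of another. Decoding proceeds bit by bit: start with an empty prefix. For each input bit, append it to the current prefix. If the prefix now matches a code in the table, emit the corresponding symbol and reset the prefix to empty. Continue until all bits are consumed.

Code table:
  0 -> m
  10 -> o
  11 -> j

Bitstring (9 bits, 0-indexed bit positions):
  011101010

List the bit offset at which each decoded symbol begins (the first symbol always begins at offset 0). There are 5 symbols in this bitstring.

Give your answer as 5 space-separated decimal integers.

Bit 0: prefix='0' -> emit 'm', reset
Bit 1: prefix='1' (no match yet)
Bit 2: prefix='11' -> emit 'j', reset
Bit 3: prefix='1' (no match yet)
Bit 4: prefix='10' -> emit 'o', reset
Bit 5: prefix='1' (no match yet)
Bit 6: prefix='10' -> emit 'o', reset
Bit 7: prefix='1' (no match yet)
Bit 8: prefix='10' -> emit 'o', reset

Answer: 0 1 3 5 7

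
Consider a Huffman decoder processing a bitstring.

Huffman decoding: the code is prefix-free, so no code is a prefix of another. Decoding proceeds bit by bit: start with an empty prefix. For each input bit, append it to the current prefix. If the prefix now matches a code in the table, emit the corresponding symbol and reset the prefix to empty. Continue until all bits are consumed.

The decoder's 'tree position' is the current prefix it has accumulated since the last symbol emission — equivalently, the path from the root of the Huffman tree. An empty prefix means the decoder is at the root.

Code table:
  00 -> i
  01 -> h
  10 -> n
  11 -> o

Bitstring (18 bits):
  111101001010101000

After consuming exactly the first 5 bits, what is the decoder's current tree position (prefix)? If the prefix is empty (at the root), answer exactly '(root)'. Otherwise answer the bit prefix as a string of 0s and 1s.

Answer: 0

Derivation:
Bit 0: prefix='1' (no match yet)
Bit 1: prefix='11' -> emit 'o', reset
Bit 2: prefix='1' (no match yet)
Bit 3: prefix='11' -> emit 'o', reset
Bit 4: prefix='0' (no match yet)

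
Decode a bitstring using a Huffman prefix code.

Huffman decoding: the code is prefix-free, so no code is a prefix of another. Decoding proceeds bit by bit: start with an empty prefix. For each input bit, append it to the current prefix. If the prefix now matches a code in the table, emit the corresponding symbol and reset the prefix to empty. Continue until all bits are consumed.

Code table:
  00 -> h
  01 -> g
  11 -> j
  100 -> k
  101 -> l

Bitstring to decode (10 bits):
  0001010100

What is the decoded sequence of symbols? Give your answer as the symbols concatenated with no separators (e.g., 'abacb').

Bit 0: prefix='0' (no match yet)
Bit 1: prefix='00' -> emit 'h', reset
Bit 2: prefix='0' (no match yet)
Bit 3: prefix='01' -> emit 'g', reset
Bit 4: prefix='0' (no match yet)
Bit 5: prefix='01' -> emit 'g', reset
Bit 6: prefix='0' (no match yet)
Bit 7: prefix='01' -> emit 'g', reset
Bit 8: prefix='0' (no match yet)
Bit 9: prefix='00' -> emit 'h', reset

Answer: hgggh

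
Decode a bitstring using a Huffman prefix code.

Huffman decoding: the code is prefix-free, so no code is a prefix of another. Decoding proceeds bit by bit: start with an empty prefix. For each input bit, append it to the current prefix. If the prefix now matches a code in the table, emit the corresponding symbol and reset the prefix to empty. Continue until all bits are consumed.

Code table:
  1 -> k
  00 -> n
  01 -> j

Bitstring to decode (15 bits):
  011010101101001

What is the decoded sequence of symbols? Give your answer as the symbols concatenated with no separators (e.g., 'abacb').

Bit 0: prefix='0' (no match yet)
Bit 1: prefix='01' -> emit 'j', reset
Bit 2: prefix='1' -> emit 'k', reset
Bit 3: prefix='0' (no match yet)
Bit 4: prefix='01' -> emit 'j', reset
Bit 5: prefix='0' (no match yet)
Bit 6: prefix='01' -> emit 'j', reset
Bit 7: prefix='0' (no match yet)
Bit 8: prefix='01' -> emit 'j', reset
Bit 9: prefix='1' -> emit 'k', reset
Bit 10: prefix='0' (no match yet)
Bit 11: prefix='01' -> emit 'j', reset
Bit 12: prefix='0' (no match yet)
Bit 13: prefix='00' -> emit 'n', reset
Bit 14: prefix='1' -> emit 'k', reset

Answer: jkjjjkjnk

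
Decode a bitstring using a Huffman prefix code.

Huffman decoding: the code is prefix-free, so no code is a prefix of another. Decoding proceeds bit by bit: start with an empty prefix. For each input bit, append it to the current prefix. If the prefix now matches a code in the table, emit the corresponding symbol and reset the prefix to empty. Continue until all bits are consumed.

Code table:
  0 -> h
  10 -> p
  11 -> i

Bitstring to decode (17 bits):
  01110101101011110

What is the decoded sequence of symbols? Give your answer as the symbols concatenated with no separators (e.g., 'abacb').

Bit 0: prefix='0' -> emit 'h', reset
Bit 1: prefix='1' (no match yet)
Bit 2: prefix='11' -> emit 'i', reset
Bit 3: prefix='1' (no match yet)
Bit 4: prefix='10' -> emit 'p', reset
Bit 5: prefix='1' (no match yet)
Bit 6: prefix='10' -> emit 'p', reset
Bit 7: prefix='1' (no match yet)
Bit 8: prefix='11' -> emit 'i', reset
Bit 9: prefix='0' -> emit 'h', reset
Bit 10: prefix='1' (no match yet)
Bit 11: prefix='10' -> emit 'p', reset
Bit 12: prefix='1' (no match yet)
Bit 13: prefix='11' -> emit 'i', reset
Bit 14: prefix='1' (no match yet)
Bit 15: prefix='11' -> emit 'i', reset
Bit 16: prefix='0' -> emit 'h', reset

Answer: hippihpiih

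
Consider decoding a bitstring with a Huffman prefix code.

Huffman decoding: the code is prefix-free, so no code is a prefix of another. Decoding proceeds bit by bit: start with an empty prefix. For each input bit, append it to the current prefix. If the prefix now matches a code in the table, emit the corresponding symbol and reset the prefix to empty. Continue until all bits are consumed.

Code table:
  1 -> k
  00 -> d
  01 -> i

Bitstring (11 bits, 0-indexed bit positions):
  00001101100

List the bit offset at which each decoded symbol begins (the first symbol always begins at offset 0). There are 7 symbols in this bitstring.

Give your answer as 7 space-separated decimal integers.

Bit 0: prefix='0' (no match yet)
Bit 1: prefix='00' -> emit 'd', reset
Bit 2: prefix='0' (no match yet)
Bit 3: prefix='00' -> emit 'd', reset
Bit 4: prefix='1' -> emit 'k', reset
Bit 5: prefix='1' -> emit 'k', reset
Bit 6: prefix='0' (no match yet)
Bit 7: prefix='01' -> emit 'i', reset
Bit 8: prefix='1' -> emit 'k', reset
Bit 9: prefix='0' (no match yet)
Bit 10: prefix='00' -> emit 'd', reset

Answer: 0 2 4 5 6 8 9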